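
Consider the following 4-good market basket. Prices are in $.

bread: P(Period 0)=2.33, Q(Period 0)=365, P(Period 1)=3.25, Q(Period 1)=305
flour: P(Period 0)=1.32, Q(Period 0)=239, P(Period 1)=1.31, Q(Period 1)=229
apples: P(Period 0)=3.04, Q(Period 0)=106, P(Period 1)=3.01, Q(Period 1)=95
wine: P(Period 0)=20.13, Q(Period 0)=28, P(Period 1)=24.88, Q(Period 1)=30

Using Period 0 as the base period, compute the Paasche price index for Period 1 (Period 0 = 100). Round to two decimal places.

Paasche price index uses current-period quantities as weights.
ΣP(Period 1)·Q(Period 1) = 3.25×305 + 1.31×229 + 3.01×95 + 24.88×30 = 991.25 + 299.99 + 285.95 + 746.4 = 2323.59
ΣP(Period 0)·Q(Period 1) = 2.33×305 + 1.32×229 + 3.04×95 + 20.13×30 = 710.65 + 302.28 + 288.8 + 603.9 = 1905.63
Index = 2323.59 / 1905.63 × 100 = 121.9329

121.93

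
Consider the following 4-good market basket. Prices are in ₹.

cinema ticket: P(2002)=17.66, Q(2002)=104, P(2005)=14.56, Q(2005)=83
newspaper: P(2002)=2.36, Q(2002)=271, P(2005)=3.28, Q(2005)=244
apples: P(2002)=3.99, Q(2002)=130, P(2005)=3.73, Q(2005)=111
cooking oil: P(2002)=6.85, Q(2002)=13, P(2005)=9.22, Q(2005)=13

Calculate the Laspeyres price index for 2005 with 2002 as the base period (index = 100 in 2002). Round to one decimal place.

97.5

Laspeyres price index uses base-period quantities as weights.
ΣP(2005)·Q(2002) = 14.56×104 + 3.28×271 + 3.73×130 + 9.22×13 = 1514.24 + 888.88 + 484.9 + 119.86 = 3007.88
ΣP(2002)·Q(2002) = 17.66×104 + 2.36×271 + 3.99×130 + 6.85×13 = 1836.64 + 639.56 + 518.7 + 89.05 = 3083.95
Index = 3007.88 / 3083.95 × 100 = 97.5334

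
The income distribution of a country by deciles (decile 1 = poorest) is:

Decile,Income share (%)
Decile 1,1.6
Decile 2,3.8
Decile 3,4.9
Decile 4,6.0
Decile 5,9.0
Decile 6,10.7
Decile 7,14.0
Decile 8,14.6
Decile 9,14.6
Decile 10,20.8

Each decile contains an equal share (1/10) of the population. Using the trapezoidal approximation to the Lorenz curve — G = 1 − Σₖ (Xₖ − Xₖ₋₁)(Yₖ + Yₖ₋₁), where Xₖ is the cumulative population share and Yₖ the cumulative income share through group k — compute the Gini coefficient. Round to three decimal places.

Cumulative income shares Yₖ: 0.0160, 0.0540, 0.1030, 0.1630, 0.2530, 0.3600, 0.5000, 0.6460, 0.7920, 1.0000
Σ (Xₖ−Xₖ₋₁)(Yₖ+Yₖ₋₁) = (1/10)(0.0160+0.0000) + (1/10)(0.0540+0.0160) + (1/10)(0.1030+0.0540) + (1/10)(0.1630+0.1030) + (1/10)(0.2530+0.1630) + (1/10)(0.3600+0.2530) + (1/10)(0.5000+0.3600) + (1/10)(0.6460+0.5000) + (1/10)(0.7920+0.6460) + (1/10)(1.0000+0.7920)
  = 0.0016 + 0.0070 + 0.0157 + 0.0266 + 0.0416 + 0.0613 + 0.0860 + 0.1146 + 0.1438 + 0.1792 = 0.6774
G = 1 − 0.6774 = 0.3226

0.323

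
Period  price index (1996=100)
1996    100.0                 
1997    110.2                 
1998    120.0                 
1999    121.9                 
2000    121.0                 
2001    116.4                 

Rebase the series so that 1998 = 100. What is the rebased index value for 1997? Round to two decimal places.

91.83

Rebased(1997) = 110.2 / 120.0 × 100 = 91.8333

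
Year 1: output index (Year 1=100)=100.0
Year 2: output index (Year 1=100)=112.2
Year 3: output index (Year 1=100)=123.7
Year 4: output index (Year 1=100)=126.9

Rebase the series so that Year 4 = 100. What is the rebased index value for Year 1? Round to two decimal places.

78.80

Rebased(Year 1) = 100.0 / 126.9 × 100 = 78.8022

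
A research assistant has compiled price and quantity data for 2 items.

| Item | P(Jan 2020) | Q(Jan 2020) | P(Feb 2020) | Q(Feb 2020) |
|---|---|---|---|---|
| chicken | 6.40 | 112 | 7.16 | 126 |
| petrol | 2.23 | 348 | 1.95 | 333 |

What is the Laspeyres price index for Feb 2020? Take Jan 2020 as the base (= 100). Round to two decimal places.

Laspeyres price index uses base-period quantities as weights.
ΣP(Feb 2020)·Q(Jan 2020) = 7.16×112 + 1.95×348 = 801.92 + 678.6 = 1480.52
ΣP(Jan 2020)·Q(Jan 2020) = 6.40×112 + 2.23×348 = 716.8 + 776.04 = 1492.84
Index = 1480.52 / 1492.84 × 100 = 99.1747

99.17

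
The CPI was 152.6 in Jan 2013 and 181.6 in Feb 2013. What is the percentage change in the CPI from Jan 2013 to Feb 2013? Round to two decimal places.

Change = (181.6 − 152.6) / 152.6 × 100
       = 29.0 / 152.6 × 100 = 19.0039%

19.00%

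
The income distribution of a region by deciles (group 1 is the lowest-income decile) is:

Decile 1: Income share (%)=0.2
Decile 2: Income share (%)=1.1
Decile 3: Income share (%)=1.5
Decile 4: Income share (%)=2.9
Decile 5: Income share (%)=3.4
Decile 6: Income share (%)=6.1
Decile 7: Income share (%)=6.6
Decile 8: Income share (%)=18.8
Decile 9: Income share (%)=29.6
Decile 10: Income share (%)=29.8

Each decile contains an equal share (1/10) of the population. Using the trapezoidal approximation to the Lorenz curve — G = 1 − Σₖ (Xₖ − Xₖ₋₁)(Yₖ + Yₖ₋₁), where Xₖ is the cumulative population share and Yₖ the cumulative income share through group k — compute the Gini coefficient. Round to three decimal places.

Cumulative income shares Yₖ: 0.0020, 0.0130, 0.0280, 0.0570, 0.0910, 0.1520, 0.2180, 0.4060, 0.7020, 1.0000
Σ (Xₖ−Xₖ₋₁)(Yₖ+Yₖ₋₁) = (1/10)(0.0020+0.0000) + (1/10)(0.0130+0.0020) + (1/10)(0.0280+0.0130) + (1/10)(0.0570+0.0280) + (1/10)(0.0910+0.0570) + (1/10)(0.1520+0.0910) + (1/10)(0.2180+0.1520) + (1/10)(0.4060+0.2180) + (1/10)(0.7020+0.4060) + (1/10)(1.0000+0.7020)
  = 0.0002 + 0.0015 + 0.0041 + 0.0085 + 0.0148 + 0.0243 + 0.0370 + 0.0624 + 0.1108 + 0.1702 = 0.4338
G = 1 − 0.4338 = 0.5662

0.566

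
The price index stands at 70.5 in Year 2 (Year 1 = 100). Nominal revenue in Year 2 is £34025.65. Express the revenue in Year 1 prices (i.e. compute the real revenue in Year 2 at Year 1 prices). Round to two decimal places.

Real = Nominal ÷ (Index/100) = 34025.65 ÷ (70.5/100)
     = 34025.65 ÷ 0.705 = 48263.3333

48263.33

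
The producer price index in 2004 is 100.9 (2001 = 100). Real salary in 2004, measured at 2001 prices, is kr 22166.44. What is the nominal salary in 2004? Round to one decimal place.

Nominal = Real × (Index/100) = 22166.44 × (100.9/100)
        = 22166.44 × 1.009 = 22365.9380

22365.9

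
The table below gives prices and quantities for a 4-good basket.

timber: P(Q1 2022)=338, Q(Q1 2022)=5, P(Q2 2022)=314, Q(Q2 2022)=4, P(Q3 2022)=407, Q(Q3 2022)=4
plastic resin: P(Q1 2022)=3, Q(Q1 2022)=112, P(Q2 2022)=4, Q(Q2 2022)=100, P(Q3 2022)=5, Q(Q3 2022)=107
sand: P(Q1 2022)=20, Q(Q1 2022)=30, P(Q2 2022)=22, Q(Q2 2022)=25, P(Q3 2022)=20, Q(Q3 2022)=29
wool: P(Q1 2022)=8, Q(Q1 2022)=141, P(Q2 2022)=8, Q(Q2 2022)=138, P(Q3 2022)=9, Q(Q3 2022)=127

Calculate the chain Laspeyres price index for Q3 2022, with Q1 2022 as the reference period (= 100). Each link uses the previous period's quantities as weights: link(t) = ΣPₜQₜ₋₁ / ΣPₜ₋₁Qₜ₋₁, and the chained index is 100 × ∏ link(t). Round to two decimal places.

118.54

Link Q1 2022→Q2 2022:
ΣP(Q2 2022)Q(Q1 2022) = 314×5 + 4×112 + 22×30 + 8×141 = 1570 + 448 + 660 + 1128 = 3806
ΣP(Q1 2022)Q(Q1 2022) = 338×5 + 3×112 + 20×30 + 8×141 = 1690 + 336 + 600 + 1128 = 3754
link = 3806/3754 = 1.013852
Link Q2 2022→Q3 2022:
ΣP(Q3 2022)Q(Q2 2022) = 407×4 + 5×100 + 20×25 + 9×138 = 1628 + 500 + 500 + 1242 = 3870
ΣP(Q2 2022)Q(Q2 2022) = 314×4 + 4×100 + 22×25 + 8×138 = 1256 + 400 + 550 + 1104 = 3310
link = 3870/3310 = 1.169184
Chained index = 100 × 1.013852 × 1.169184 = 118.5380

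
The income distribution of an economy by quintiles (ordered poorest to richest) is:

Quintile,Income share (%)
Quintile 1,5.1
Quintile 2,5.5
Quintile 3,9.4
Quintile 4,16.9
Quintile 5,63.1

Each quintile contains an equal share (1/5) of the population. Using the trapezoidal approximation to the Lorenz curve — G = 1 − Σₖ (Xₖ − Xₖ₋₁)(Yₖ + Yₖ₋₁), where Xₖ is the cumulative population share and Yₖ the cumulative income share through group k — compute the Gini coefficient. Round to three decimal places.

Cumulative income shares Yₖ: 0.0510, 0.1060, 0.2000, 0.3690, 1.0000
Σ (Xₖ−Xₖ₋₁)(Yₖ+Yₖ₋₁) = (1/5)(0.0510+0.0000) + (1/5)(0.1060+0.0510) + (1/5)(0.2000+0.1060) + (1/5)(0.3690+0.2000) + (1/5)(1.0000+0.3690)
  = 0.0102 + 0.0314 + 0.0612 + 0.1138 + 0.2738 = 0.4904
G = 1 − 0.4904 = 0.5096

0.510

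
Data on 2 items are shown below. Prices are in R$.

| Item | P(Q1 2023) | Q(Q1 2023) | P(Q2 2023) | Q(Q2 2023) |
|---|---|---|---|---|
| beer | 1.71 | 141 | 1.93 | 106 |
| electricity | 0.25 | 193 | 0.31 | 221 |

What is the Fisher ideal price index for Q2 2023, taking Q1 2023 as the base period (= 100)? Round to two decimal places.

115.09

Laspeyres component (base-period weights):
ΣP(Q2 2023)Q(Q1 2023) = 1.93×141 + 0.31×193 = 272.13 + 59.83 = 331.96
ΣP(Q1 2023)Q(Q1 2023) = 1.71×141 + 0.25×193 = 241.11 + 48.25 = 289.36
L = 331.96 / 289.36 × 100 = 114.7221
Paasche component (current-period weights):
ΣP(Q2 2023)Q(Q2 2023) = 1.93×106 + 0.31×221 = 204.58 + 68.51 = 273.09
ΣP(Q1 2023)Q(Q2 2023) = 1.71×106 + 0.25×221 = 181.26 + 55.25 = 236.51
P = 273.09 / 236.51 × 100 = 115.4666
Fisher = √(L × P) = √(114.7221 × 115.4666) = 115.0938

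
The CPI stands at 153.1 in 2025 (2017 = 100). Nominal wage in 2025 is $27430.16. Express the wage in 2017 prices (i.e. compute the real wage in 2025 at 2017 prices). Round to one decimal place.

17916.5

Real = Nominal ÷ (Index/100) = 27430.16 ÷ (153.1/100)
     = 27430.16 ÷ 1.531 = 17916.4990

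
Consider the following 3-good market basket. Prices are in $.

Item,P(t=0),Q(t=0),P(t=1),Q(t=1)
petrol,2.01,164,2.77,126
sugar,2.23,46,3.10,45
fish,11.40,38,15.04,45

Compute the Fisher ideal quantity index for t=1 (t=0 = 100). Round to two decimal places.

Laspeyres component (base-period weights):
ΣP(t=0)Q(t=1) = 2.01×126 + 2.23×45 + 11.40×45 = 253.26 + 100.35 + 513 = 866.61
ΣP(t=0)Q(t=0) = 2.01×164 + 2.23×46 + 11.40×38 = 329.64 + 102.58 + 433.2 = 865.42
L = 866.61 / 865.42 × 100 = 100.1375
Paasche component (current-period weights):
ΣP(t=1)Q(t=1) = 2.77×126 + 3.10×45 + 15.04×45 = 349.02 + 139.5 + 676.8 = 1165.32
ΣP(t=1)Q(t=0) = 2.77×164 + 3.10×46 + 15.04×38 = 454.28 + 142.6 + 571.52 = 1168.4
P = 1165.32 / 1168.4 × 100 = 99.7364
Fisher = √(L × P) = √(100.1375 × 99.7364) = 99.9367

99.94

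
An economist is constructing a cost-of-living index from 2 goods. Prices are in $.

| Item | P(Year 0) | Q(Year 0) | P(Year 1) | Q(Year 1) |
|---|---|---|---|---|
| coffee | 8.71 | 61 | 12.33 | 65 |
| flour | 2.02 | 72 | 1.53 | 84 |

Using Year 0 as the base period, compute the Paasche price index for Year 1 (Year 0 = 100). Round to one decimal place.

126.4

Paasche price index uses current-period quantities as weights.
ΣP(Year 1)·Q(Year 1) = 12.33×65 + 1.53×84 = 801.45 + 128.52 = 929.97
ΣP(Year 0)·Q(Year 1) = 8.71×65 + 2.02×84 = 566.15 + 169.68 = 735.83
Index = 929.97 / 735.83 × 100 = 126.3838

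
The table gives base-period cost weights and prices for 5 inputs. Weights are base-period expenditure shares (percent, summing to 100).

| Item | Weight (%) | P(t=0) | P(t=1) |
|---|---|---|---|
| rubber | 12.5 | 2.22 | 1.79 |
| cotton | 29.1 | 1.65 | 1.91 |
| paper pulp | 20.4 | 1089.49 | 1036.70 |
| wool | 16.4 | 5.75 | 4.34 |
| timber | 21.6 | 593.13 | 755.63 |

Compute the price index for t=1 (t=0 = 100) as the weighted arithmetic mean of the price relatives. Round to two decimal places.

rubber: 12.5 × (1.79/2.22) = 12.5 × 0.806306 = 10.0788
cotton: 29.1 × (1.91/1.65) = 29.1 × 1.157576 = 33.6855
paper pulp: 20.4 × (1036.70/1089.49) = 20.4 × 0.951546 = 19.4115
wool: 16.4 × (4.34/5.75) = 16.4 × 0.754783 = 12.3784
timber: 21.6 × (755.63/593.13) = 21.6 × 1.273970 = 27.5178
Index = Σ wᵢ·(p₁ᵢ/p₀ᵢ) = 10.0788 + 33.6855 + 19.4115 + 12.3784 + 27.5178 = 103.0720

103.07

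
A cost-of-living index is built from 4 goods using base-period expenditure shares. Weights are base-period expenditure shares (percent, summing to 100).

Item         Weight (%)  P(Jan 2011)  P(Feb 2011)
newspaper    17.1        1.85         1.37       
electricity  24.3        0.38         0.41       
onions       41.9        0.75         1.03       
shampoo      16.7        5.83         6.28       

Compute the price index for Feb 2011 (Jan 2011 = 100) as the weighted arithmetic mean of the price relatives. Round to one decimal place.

newspaper: 17.1 × (1.37/1.85) = 17.1 × 0.740541 = 12.6632
electricity: 24.3 × (0.41/0.38) = 24.3 × 1.078947 = 26.2184
onions: 41.9 × (1.03/0.75) = 41.9 × 1.373333 = 57.5427
shampoo: 16.7 × (6.28/5.83) = 16.7 × 1.077187 = 17.9890
Index = Σ wᵢ·(p₁ᵢ/p₀ᵢ) = 12.6632 + 26.2184 + 57.5427 + 17.9890 = 114.4134

114.4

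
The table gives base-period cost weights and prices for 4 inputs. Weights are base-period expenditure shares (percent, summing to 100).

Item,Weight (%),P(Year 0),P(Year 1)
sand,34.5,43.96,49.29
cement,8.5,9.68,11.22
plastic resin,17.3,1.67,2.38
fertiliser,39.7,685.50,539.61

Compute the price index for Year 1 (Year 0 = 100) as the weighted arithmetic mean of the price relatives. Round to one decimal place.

sand: 34.5 × (49.29/43.96) = 34.5 × 1.121247 = 38.6830
cement: 8.5 × (11.22/9.68) = 8.5 × 1.159091 = 9.8523
plastic resin: 17.3 × (2.38/1.67) = 17.3 × 1.425150 = 24.6551
fertiliser: 39.7 × (539.61/685.50) = 39.7 × 0.787177 = 31.2509
Index = Σ wᵢ·(p₁ᵢ/p₀ᵢ) = 38.6830 + 9.8523 + 24.6551 + 31.2509 = 104.4413

104.4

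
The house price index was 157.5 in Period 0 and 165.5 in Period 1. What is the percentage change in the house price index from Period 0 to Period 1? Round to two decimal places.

5.08%

Change = (165.5 − 157.5) / 157.5 × 100
       = 8.0 / 157.5 × 100 = 5.0794%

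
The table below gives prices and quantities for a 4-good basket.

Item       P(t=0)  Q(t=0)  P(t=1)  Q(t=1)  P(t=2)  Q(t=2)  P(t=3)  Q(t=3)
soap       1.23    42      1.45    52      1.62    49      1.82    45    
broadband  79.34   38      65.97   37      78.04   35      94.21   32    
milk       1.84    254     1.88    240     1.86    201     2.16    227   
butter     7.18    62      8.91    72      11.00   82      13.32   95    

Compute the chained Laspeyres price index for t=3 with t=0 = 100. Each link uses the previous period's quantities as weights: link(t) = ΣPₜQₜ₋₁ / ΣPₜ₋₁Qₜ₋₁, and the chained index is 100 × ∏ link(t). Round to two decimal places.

Link t=0→t=1:
ΣP(t=1)Q(t=0) = 1.45×42 + 65.97×38 + 1.88×254 + 8.91×62 = 60.9 + 2506.86 + 477.52 + 552.42 = 3597.7
ΣP(t=0)Q(t=0) = 1.23×42 + 79.34×38 + 1.84×254 + 7.18×62 = 51.66 + 3014.92 + 467.36 + 445.16 = 3979.1
link = 3597.7/3979.1 = 0.904149
Link t=1→t=2:
ΣP(t=2)Q(t=1) = 1.62×52 + 78.04×37 + 1.86×240 + 11.00×72 = 84.24 + 2887.48 + 446.4 + 792 = 4210.12
ΣP(t=1)Q(t=1) = 1.45×52 + 65.97×37 + 1.88×240 + 8.91×72 = 75.4 + 2440.89 + 451.2 + 641.52 = 3609.01
link = 4210.12/3609.01 = 1.166558
Link t=2→t=3:
ΣP(t=3)Q(t=2) = 1.82×49 + 94.21×35 + 2.16×201 + 13.32×82 = 89.18 + 3297.35 + 434.16 + 1092.24 = 4912.93
ΣP(t=2)Q(t=2) = 1.62×49 + 78.04×35 + 1.86×201 + 11.00×82 = 79.38 + 2731.4 + 373.86 + 902 = 4086.64
link = 4912.93/4086.64 = 1.202193
Chained index = 100 × 0.904149 × 1.166558 × 1.202193 = 126.8004

126.80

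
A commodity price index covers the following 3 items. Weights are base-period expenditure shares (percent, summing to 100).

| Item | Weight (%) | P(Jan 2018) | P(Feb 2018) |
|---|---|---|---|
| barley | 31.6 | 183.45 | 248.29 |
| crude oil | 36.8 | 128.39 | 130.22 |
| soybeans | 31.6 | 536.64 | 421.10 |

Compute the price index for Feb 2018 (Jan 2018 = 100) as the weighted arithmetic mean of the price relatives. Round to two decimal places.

barley: 31.6 × (248.29/183.45) = 31.6 × 1.353448 = 42.7690
crude oil: 36.8 × (130.22/128.39) = 36.8 × 1.014253 = 37.3245
soybeans: 31.6 × (421.10/536.64) = 31.6 × 0.784697 = 24.7964
Index = Σ wᵢ·(p₁ᵢ/p₀ᵢ) = 42.7690 + 37.3245 + 24.7964 = 104.8899

104.89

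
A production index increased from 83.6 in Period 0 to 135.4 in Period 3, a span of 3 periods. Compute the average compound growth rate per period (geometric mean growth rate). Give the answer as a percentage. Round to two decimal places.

Growth factor = (135.4/83.6)^(1/3) = (1.619617)^(1/3) = 1.174368
Growth rate = 1.174368 − 1 = 0.174368 = 17.4368%

17.44%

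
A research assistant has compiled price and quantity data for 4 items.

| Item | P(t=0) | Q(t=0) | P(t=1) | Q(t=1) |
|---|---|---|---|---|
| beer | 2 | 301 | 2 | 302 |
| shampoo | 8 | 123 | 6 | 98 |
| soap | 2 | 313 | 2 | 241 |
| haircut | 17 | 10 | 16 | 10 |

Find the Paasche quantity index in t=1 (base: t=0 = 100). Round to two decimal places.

86.27

Paasche quantity index uses current-period prices as weights.
ΣP(t=1)·Q(t=1) = 2×302 + 6×98 + 2×241 + 16×10 = 604 + 588 + 482 + 160 = 1834
ΣP(t=1)·Q(t=0) = 2×301 + 6×123 + 2×313 + 16×10 = 602 + 738 + 626 + 160 = 2126
Index = 1834 / 2126 × 100 = 86.2653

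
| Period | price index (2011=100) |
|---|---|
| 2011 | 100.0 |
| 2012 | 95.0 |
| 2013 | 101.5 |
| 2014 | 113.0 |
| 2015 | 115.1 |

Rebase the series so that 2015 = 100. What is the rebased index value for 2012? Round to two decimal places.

82.54

Rebased(2012) = 95.0 / 115.1 × 100 = 82.5369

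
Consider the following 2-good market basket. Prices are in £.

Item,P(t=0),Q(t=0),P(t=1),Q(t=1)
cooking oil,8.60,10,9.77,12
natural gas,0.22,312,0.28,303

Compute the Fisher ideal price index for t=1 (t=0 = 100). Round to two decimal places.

Laspeyres component (base-period weights):
ΣP(t=1)Q(t=0) = 9.77×10 + 0.28×312 = 97.7 + 87.36 = 185.06
ΣP(t=0)Q(t=0) = 8.60×10 + 0.22×312 = 86 + 68.64 = 154.64
L = 185.06 / 154.64 × 100 = 119.6715
Paasche component (current-period weights):
ΣP(t=1)Q(t=1) = 9.77×12 + 0.28×303 = 117.24 + 84.84 = 202.08
ΣP(t=0)Q(t=1) = 8.60×12 + 0.22×303 = 103.2 + 66.66 = 169.86
P = 202.08 / 169.86 × 100 = 118.9686
Fisher = √(L × P) = √(119.6715 × 118.9686) = 119.3195

119.32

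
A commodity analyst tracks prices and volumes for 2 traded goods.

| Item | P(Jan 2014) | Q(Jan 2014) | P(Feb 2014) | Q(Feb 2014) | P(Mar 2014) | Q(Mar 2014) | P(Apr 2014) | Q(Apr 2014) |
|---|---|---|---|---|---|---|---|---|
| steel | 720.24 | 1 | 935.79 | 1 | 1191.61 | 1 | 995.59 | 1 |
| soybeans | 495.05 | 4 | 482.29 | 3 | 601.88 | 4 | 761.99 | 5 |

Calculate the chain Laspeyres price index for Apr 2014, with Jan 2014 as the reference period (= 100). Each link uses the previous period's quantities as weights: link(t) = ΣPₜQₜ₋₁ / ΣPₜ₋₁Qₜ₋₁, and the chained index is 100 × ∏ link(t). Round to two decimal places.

Link Jan 2014→Feb 2014:
ΣP(Feb 2014)Q(Jan 2014) = 935.79×1 + 482.29×4 = 935.79 + 1929.16 = 2864.95
ΣP(Jan 2014)Q(Jan 2014) = 720.24×1 + 495.05×4 = 720.24 + 1980.2 = 2700.44
link = 2864.95/2700.44 = 1.060920
Link Feb 2014→Mar 2014:
ΣP(Mar 2014)Q(Feb 2014) = 1191.61×1 + 601.88×3 = 1191.61 + 1805.64 = 2997.25
ΣP(Feb 2014)Q(Feb 2014) = 935.79×1 + 482.29×3 = 935.79 + 1446.87 = 2382.66
link = 2997.25/2382.66 = 1.257943
Link Mar 2014→Apr 2014:
ΣP(Apr 2014)Q(Mar 2014) = 995.59×1 + 761.99×4 = 995.59 + 3047.96 = 4043.55
ΣP(Mar 2014)Q(Mar 2014) = 1191.61×1 + 601.88×4 = 1191.61 + 2407.52 = 3599.13
link = 4043.55/3599.13 = 1.123480
Chained index = 100 × 1.060920 × 1.257943 × 1.123480 = 149.9370

149.94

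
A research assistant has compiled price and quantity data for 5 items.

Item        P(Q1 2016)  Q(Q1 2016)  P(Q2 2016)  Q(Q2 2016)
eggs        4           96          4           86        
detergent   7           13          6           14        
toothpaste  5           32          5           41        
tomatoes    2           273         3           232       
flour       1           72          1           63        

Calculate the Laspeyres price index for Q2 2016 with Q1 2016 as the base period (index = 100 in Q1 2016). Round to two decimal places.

Laspeyres price index uses base-period quantities as weights.
ΣP(Q2 2016)·Q(Q1 2016) = 4×96 + 6×13 + 5×32 + 3×273 + 1×72 = 384 + 78 + 160 + 819 + 72 = 1513
ΣP(Q1 2016)·Q(Q1 2016) = 4×96 + 7×13 + 5×32 + 2×273 + 1×72 = 384 + 91 + 160 + 546 + 72 = 1253
Index = 1513 / 1253 × 100 = 120.7502

120.75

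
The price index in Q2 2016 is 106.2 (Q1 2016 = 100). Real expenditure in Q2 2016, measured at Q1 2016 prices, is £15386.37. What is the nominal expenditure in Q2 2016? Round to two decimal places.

Nominal = Real × (Index/100) = 15386.37 × (106.2/100)
        = 15386.37 × 1.062 = 16340.3249

16340.32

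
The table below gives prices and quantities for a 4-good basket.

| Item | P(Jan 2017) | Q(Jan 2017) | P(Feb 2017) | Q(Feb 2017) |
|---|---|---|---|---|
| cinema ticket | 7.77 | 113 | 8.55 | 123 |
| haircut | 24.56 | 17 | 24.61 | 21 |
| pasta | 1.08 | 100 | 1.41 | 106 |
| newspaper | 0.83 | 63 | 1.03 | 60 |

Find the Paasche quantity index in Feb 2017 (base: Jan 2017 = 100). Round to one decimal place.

111.9

Paasche quantity index uses current-period prices as weights.
ΣP(Feb 2017)·Q(Feb 2017) = 8.55×123 + 24.61×21 + 1.41×106 + 1.03×60 = 1051.65 + 516.81 + 149.46 + 61.8 = 1779.72
ΣP(Feb 2017)·Q(Jan 2017) = 8.55×113 + 24.61×17 + 1.41×100 + 1.03×63 = 966.15 + 418.37 + 141 + 64.89 = 1590.41
Index = 1779.72 / 1590.41 × 100 = 111.9032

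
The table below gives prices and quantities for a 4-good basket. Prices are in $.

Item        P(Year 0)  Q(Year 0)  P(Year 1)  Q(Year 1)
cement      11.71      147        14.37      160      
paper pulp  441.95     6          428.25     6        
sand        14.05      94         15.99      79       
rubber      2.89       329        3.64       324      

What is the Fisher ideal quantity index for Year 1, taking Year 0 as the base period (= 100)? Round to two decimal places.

98.97

Laspeyres component (base-period weights):
ΣP(Year 0)Q(Year 1) = 11.71×160 + 441.95×6 + 14.05×79 + 2.89×324 = 1873.6 + 2651.7 + 1109.95 + 936.36 = 6571.61
ΣP(Year 0)Q(Year 0) = 11.71×147 + 441.95×6 + 14.05×94 + 2.89×329 = 1721.37 + 2651.7 + 1320.7 + 950.81 = 6644.58
L = 6571.61 / 6644.58 × 100 = 98.9018
Paasche component (current-period weights):
ΣP(Year 1)Q(Year 1) = 14.37×160 + 428.25×6 + 15.99×79 + 3.64×324 = 2299.2 + 2569.5 + 1263.21 + 1179.36 = 7311.27
ΣP(Year 1)Q(Year 0) = 14.37×147 + 428.25×6 + 15.99×94 + 3.64×329 = 2112.39 + 2569.5 + 1503.06 + 1197.56 = 7382.51
P = 7311.27 / 7382.51 × 100 = 99.0350
Fisher = √(L × P) = √(98.9018 × 99.0350) = 98.9684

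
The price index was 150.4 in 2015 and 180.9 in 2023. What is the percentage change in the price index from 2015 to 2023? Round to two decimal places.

20.28%

Change = (180.9 − 150.4) / 150.4 × 100
       = 30.5 / 150.4 × 100 = 20.2793%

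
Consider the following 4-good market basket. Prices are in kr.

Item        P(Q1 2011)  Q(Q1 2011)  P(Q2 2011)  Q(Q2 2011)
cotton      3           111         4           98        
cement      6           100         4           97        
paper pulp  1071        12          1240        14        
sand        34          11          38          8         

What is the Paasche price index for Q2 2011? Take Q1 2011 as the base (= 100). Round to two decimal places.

Paasche price index uses current-period quantities as weights.
ΣP(Q2 2011)·Q(Q2 2011) = 4×98 + 4×97 + 1240×14 + 38×8 = 392 + 388 + 17360 + 304 = 18444
ΣP(Q1 2011)·Q(Q2 2011) = 3×98 + 6×97 + 1071×14 + 34×8 = 294 + 582 + 14994 + 272 = 16142
Index = 18444 / 16142 × 100 = 114.2609

114.26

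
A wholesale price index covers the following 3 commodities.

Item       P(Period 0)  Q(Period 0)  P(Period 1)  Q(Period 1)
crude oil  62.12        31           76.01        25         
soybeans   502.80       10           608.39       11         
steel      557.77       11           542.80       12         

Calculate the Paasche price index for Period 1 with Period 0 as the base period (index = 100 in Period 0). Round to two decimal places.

109.65

Paasche price index uses current-period quantities as weights.
ΣP(Period 1)·Q(Period 1) = 76.01×25 + 608.39×11 + 542.80×12 = 1900.25 + 6692.29 + 6513.6 = 15106.14
ΣP(Period 0)·Q(Period 1) = 62.12×25 + 502.80×11 + 557.77×12 = 1553 + 5530.8 + 6693.24 = 13777.04
Index = 15106.14 / 13777.04 × 100 = 109.6472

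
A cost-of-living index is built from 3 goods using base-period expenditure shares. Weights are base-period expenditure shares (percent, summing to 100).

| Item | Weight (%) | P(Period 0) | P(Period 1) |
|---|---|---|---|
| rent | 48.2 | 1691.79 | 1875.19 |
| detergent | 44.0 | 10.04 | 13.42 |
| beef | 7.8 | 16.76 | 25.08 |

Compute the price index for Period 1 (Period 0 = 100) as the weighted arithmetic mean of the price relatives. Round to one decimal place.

rent: 48.2 × (1875.19/1691.79) = 48.2 × 1.108406 = 53.4252
detergent: 44.0 × (13.42/10.04) = 44.0 × 1.336653 = 58.8127
beef: 7.8 × (25.08/16.76) = 7.8 × 1.496420 = 11.6721
Index = Σ wᵢ·(p₁ᵢ/p₀ᵢ) = 53.4252 + 58.8127 + 11.6721 = 123.9100

123.9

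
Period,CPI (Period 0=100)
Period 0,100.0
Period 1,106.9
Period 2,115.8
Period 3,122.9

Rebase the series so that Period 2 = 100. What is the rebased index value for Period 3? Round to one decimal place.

106.1

Rebased(Period 3) = 122.9 / 115.8 × 100 = 106.1313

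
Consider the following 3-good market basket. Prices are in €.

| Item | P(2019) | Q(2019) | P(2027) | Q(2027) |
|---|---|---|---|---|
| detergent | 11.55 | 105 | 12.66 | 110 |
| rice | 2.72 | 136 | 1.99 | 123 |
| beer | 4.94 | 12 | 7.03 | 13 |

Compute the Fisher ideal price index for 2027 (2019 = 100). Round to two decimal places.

Laspeyres component (base-period weights):
ΣP(2027)Q(2019) = 12.66×105 + 1.99×136 + 7.03×12 = 1329.3 + 270.64 + 84.36 = 1684.3
ΣP(2019)Q(2019) = 11.55×105 + 2.72×136 + 4.94×12 = 1212.75 + 369.92 + 59.28 = 1641.95
L = 1684.3 / 1641.95 × 100 = 102.5793
Paasche component (current-period weights):
ΣP(2027)Q(2027) = 12.66×110 + 1.99×123 + 7.03×13 = 1392.6 + 244.77 + 91.39 = 1728.76
ΣP(2019)Q(2027) = 11.55×110 + 2.72×123 + 4.94×13 = 1270.5 + 334.56 + 64.22 = 1669.28
P = 1728.76 / 1669.28 × 100 = 103.5632
Fisher = √(L × P) = √(102.5793 × 103.5632) = 103.0701

103.07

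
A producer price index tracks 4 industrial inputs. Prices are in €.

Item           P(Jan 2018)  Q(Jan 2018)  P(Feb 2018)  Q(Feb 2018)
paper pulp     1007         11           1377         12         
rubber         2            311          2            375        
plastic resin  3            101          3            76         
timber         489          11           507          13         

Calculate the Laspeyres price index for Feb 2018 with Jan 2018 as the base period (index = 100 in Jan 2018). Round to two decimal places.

124.56

Laspeyres price index uses base-period quantities as weights.
ΣP(Feb 2018)·Q(Jan 2018) = 1377×11 + 2×311 + 3×101 + 507×11 = 15147 + 622 + 303 + 5577 = 21649
ΣP(Jan 2018)·Q(Jan 2018) = 1007×11 + 2×311 + 3×101 + 489×11 = 11077 + 622 + 303 + 5379 = 17381
Index = 21649 / 17381 × 100 = 124.5555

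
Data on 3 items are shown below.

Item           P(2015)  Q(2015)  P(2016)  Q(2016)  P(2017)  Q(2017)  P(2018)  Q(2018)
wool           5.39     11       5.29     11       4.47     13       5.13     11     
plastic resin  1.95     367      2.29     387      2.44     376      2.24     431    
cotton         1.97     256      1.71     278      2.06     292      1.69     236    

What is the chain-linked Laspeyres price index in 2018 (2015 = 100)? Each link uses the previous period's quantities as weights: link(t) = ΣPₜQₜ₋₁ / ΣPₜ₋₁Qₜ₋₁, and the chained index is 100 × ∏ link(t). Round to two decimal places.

Link 2015→2016:
ΣP(2016)Q(2015) = 5.29×11 + 2.29×367 + 1.71×256 = 58.19 + 840.43 + 437.76 = 1336.38
ΣP(2015)Q(2015) = 5.39×11 + 1.95×367 + 1.97×256 = 59.29 + 715.65 + 504.32 = 1279.26
link = 1336.38/1279.26 = 1.044651
Link 2016→2017:
ΣP(2017)Q(2016) = 4.47×11 + 2.44×387 + 2.06×278 = 49.17 + 944.28 + 572.68 = 1566.13
ΣP(2016)Q(2016) = 5.29×11 + 2.29×387 + 1.71×278 = 58.19 + 886.23 + 475.38 = 1419.8
link = 1566.13/1419.8 = 1.103064
Link 2017→2018:
ΣP(2018)Q(2017) = 5.13×13 + 2.24×376 + 1.69×292 = 66.69 + 842.24 + 493.48 = 1402.41
ΣP(2017)Q(2017) = 4.47×13 + 2.44×376 + 2.06×292 = 58.11 + 917.44 + 601.52 = 1577.07
link = 1402.41/1577.07 = 0.889250
Chained index = 100 × 1.044651 × 1.103064 × 0.889250 = 102.4698

102.47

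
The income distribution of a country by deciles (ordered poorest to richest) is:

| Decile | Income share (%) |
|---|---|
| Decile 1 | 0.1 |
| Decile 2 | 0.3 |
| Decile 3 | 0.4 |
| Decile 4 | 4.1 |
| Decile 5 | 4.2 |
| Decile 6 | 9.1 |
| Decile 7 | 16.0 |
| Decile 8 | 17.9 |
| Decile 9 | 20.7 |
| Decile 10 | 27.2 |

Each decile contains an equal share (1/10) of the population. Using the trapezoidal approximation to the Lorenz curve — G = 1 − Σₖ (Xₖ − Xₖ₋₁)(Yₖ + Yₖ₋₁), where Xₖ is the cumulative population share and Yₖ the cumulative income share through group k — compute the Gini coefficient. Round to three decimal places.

0.515

Cumulative income shares Yₖ: 0.0010, 0.0040, 0.0080, 0.0490, 0.0910, 0.1820, 0.3420, 0.5210, 0.7280, 1.0000
Σ (Xₖ−Xₖ₋₁)(Yₖ+Yₖ₋₁) = (1/10)(0.0010+0.0000) + (1/10)(0.0040+0.0010) + (1/10)(0.0080+0.0040) + (1/10)(0.0490+0.0080) + (1/10)(0.0910+0.0490) + (1/10)(0.1820+0.0910) + (1/10)(0.3420+0.1820) + (1/10)(0.5210+0.3420) + (1/10)(0.7280+0.5210) + (1/10)(1.0000+0.7280)
  = 0.0001 + 0.0005 + 0.0012 + 0.0057 + 0.0140 + 0.0273 + 0.0524 + 0.0863 + 0.1249 + 0.1728 = 0.4852
G = 1 − 0.4852 = 0.5148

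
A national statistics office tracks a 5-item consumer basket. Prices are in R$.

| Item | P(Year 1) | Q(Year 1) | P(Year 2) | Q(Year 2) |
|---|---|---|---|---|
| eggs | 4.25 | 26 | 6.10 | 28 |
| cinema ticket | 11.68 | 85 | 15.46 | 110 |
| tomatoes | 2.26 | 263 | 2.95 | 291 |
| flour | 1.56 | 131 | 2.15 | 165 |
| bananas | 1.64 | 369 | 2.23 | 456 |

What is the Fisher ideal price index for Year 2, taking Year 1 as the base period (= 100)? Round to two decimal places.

Laspeyres component (base-period weights):
ΣP(Year 2)Q(Year 1) = 6.10×26 + 15.46×85 + 2.95×263 + 2.15×131 + 2.23×369 = 158.6 + 1314.1 + 775.85 + 281.65 + 822.87 = 3353.07
ΣP(Year 1)Q(Year 1) = 4.25×26 + 11.68×85 + 2.26×263 + 1.56×131 + 1.64×369 = 110.5 + 992.8 + 594.38 + 204.36 + 605.16 = 2507.2
L = 3353.07 / 2507.2 × 100 = 133.7376
Paasche component (current-period weights):
ΣP(Year 2)Q(Year 2) = 6.10×28 + 15.46×110 + 2.95×291 + 2.15×165 + 2.23×456 = 170.8 + 1700.6 + 858.45 + 354.75 + 1016.88 = 4101.48
ΣP(Year 1)Q(Year 2) = 4.25×28 + 11.68×110 + 2.26×291 + 1.56×165 + 1.64×456 = 119 + 1284.8 + 657.66 + 257.4 + 747.84 = 3066.7
P = 4101.48 / 3066.7 × 100 = 133.7425
Fisher = √(L × P) = √(133.7376 × 133.7425) = 133.7400

133.74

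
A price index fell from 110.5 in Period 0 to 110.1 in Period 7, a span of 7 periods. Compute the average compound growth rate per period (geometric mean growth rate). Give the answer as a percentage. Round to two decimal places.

Growth factor = (110.1/110.5)^(1/7) = (0.996380)^(1/7) = 0.999482
Growth rate = 0.999482 − 1 = -0.000518 = -0.0518%

-0.05%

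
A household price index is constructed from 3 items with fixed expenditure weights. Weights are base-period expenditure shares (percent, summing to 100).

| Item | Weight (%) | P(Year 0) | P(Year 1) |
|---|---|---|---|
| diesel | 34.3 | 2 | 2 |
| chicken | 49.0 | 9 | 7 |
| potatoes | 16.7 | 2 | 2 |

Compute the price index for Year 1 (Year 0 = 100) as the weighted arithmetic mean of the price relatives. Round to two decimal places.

89.11

diesel: 34.3 × (2/2) = 34.3 × 1.000000 = 34.3000
chicken: 49.0 × (7/9) = 49.0 × 0.777778 = 38.1111
potatoes: 16.7 × (2/2) = 16.7 × 1.000000 = 16.7000
Index = Σ wᵢ·(p₁ᵢ/p₀ᵢ) = 34.3000 + 38.1111 + 16.7000 = 89.1111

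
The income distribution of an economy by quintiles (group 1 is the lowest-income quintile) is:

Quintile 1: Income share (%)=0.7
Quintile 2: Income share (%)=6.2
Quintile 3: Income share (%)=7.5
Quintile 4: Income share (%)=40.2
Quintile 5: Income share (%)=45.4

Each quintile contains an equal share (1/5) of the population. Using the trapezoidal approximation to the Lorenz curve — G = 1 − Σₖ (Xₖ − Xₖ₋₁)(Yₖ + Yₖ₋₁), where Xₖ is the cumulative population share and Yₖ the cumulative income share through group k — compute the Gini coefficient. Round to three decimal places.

Cumulative income shares Yₖ: 0.0070, 0.0690, 0.1440, 0.5460, 1.0000
Σ (Xₖ−Xₖ₋₁)(Yₖ+Yₖ₋₁) = (1/5)(0.0070+0.0000) + (1/5)(0.0690+0.0070) + (1/5)(0.1440+0.0690) + (1/5)(0.5460+0.1440) + (1/5)(1.0000+0.5460)
  = 0.0014 + 0.0152 + 0.0426 + 0.1380 + 0.3092 = 0.5064
G = 1 − 0.5064 = 0.4936

0.494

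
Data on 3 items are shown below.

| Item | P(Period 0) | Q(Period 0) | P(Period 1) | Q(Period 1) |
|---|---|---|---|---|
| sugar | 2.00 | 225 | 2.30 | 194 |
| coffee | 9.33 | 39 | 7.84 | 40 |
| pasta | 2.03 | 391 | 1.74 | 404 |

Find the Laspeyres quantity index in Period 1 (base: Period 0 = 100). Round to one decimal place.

98.4

Laspeyres quantity index uses base-period prices as weights.
ΣP(Period 0)·Q(Period 1) = 2.00×194 + 9.33×40 + 2.03×404 = 388 + 373.2 + 820.12 = 1581.32
ΣP(Period 0)·Q(Period 0) = 2.00×225 + 9.33×39 + 2.03×391 = 450 + 363.87 + 793.73 = 1607.6
Index = 1581.32 / 1607.6 × 100 = 98.3653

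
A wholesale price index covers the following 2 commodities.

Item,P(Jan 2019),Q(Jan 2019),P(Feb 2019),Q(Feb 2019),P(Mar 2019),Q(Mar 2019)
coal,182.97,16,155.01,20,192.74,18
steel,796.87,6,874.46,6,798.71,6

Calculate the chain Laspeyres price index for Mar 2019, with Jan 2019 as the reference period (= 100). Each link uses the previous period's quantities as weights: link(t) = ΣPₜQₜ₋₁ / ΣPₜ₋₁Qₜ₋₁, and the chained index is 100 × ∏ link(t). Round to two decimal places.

Link Jan 2019→Feb 2019:
ΣP(Feb 2019)Q(Jan 2019) = 155.01×16 + 874.46×6 = 2480.16 + 5246.76 = 7726.92
ΣP(Jan 2019)Q(Jan 2019) = 182.97×16 + 796.87×6 = 2927.52 + 4781.22 = 7708.74
link = 7726.92/7708.74 = 1.002358
Link Feb 2019→Mar 2019:
ΣP(Mar 2019)Q(Feb 2019) = 192.74×20 + 798.71×6 = 3854.8 + 4792.26 = 8647.06
ΣP(Feb 2019)Q(Feb 2019) = 155.01×20 + 874.46×6 = 3100.2 + 5246.76 = 8346.96
link = 8647.06/8346.96 = 1.035953
Chained index = 100 × 1.002358 × 1.035953 = 103.8396

103.84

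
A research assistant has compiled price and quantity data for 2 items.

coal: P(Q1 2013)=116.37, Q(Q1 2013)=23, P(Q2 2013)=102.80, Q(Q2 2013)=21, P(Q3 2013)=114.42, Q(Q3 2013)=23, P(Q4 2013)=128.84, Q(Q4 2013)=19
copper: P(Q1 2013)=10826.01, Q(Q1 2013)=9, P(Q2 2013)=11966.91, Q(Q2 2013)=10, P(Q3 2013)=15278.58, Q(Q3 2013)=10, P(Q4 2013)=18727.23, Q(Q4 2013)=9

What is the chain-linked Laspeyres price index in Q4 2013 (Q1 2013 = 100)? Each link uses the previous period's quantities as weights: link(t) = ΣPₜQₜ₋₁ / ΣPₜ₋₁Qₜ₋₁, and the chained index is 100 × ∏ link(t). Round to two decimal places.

171.43

Link Q1 2013→Q2 2013:
ΣP(Q2 2013)Q(Q1 2013) = 102.80×23 + 11966.91×9 = 2364.4 + 107702.19 = 110066.59
ΣP(Q1 2013)Q(Q1 2013) = 116.37×23 + 10826.01×9 = 2676.51 + 97434.09 = 100110.6
link = 110066.59/100110.6 = 1.099450
Link Q2 2013→Q3 2013:
ΣP(Q3 2013)Q(Q2 2013) = 114.42×21 + 15278.58×10 = 2402.82 + 152785.8 = 155188.62
ΣP(Q2 2013)Q(Q2 2013) = 102.80×21 + 11966.91×10 = 2158.8 + 119669.1 = 121827.9
link = 155188.62/121827.9 = 1.273835
Link Q3 2013→Q4 2013:
ΣP(Q4 2013)Q(Q3 2013) = 128.84×23 + 18727.23×10 = 2963.32 + 187272.3 = 190235.62
ΣP(Q3 2013)Q(Q3 2013) = 114.42×23 + 15278.58×10 = 2631.66 + 152785.8 = 155417.46
link = 190235.62/155417.46 = 1.224030
Chained index = 100 × 1.099450 × 1.273835 × 1.224030 = 171.4275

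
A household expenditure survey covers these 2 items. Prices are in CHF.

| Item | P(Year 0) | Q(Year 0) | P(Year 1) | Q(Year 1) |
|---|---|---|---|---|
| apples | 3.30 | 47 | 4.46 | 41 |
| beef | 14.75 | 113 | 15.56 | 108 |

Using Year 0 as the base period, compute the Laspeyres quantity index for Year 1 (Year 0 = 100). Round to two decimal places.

Laspeyres quantity index uses base-period prices as weights.
ΣP(Year 0)·Q(Year 1) = 3.30×41 + 14.75×108 = 135.3 + 1593 = 1728.3
ΣP(Year 0)·Q(Year 0) = 3.30×47 + 14.75×113 = 155.1 + 1666.75 = 1821.85
Index = 1728.3 / 1821.85 × 100 = 94.8651

94.87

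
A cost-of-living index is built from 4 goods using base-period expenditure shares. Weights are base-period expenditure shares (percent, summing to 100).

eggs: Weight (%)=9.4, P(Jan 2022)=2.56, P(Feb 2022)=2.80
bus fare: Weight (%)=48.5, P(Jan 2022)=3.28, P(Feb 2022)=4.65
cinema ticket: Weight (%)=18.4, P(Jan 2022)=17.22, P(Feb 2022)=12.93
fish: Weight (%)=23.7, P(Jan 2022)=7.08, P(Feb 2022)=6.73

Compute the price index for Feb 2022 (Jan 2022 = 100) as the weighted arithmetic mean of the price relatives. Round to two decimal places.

eggs: 9.4 × (2.80/2.56) = 9.4 × 1.093750 = 10.2812
bus fare: 48.5 × (4.65/3.28) = 48.5 × 1.417683 = 68.7576
cinema ticket: 18.4 × (12.93/17.22) = 18.4 × 0.750871 = 13.8160
fish: 23.7 × (6.73/7.08) = 23.7 × 0.950565 = 22.5284
Index = Σ wᵢ·(p₁ᵢ/p₀ᵢ) = 10.2812 + 68.7576 + 13.8160 + 22.5284 = 115.3833

115.38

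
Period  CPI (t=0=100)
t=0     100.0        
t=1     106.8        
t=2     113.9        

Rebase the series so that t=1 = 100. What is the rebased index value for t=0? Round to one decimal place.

Rebased(t=0) = 100.0 / 106.8 × 100 = 93.6330

93.6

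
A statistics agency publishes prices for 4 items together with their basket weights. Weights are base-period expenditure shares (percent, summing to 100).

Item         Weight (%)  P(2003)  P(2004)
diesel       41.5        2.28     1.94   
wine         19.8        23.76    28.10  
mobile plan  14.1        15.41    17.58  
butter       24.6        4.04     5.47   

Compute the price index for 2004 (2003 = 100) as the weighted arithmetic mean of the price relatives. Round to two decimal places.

108.12

diesel: 41.5 × (1.94/2.28) = 41.5 × 0.850877 = 35.3114
wine: 19.8 × (28.10/23.76) = 19.8 × 1.182660 = 23.4167
mobile plan: 14.1 × (17.58/15.41) = 14.1 × 1.140818 = 16.0855
butter: 24.6 × (5.47/4.04) = 24.6 × 1.353960 = 33.3074
Index = Σ wᵢ·(p₁ᵢ/p₀ᵢ) = 35.3114 + 23.4167 + 16.0855 + 33.3074 = 108.1210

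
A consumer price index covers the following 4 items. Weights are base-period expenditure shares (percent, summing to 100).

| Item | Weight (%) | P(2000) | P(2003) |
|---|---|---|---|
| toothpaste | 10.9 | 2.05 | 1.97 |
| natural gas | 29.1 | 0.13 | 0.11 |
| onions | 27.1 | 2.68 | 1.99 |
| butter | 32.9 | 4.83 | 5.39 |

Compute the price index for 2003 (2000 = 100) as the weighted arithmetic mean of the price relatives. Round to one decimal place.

91.9

toothpaste: 10.9 × (1.97/2.05) = 10.9 × 0.960976 = 10.4746
natural gas: 29.1 × (0.11/0.13) = 29.1 × 0.846154 = 24.6231
onions: 27.1 × (1.99/2.68) = 27.1 × 0.742537 = 20.1228
butter: 32.9 × (5.39/4.83) = 32.9 × 1.115942 = 36.7145
Index = Σ wᵢ·(p₁ᵢ/p₀ᵢ) = 10.4746 + 24.6231 + 20.1228 + 36.7145 = 91.9350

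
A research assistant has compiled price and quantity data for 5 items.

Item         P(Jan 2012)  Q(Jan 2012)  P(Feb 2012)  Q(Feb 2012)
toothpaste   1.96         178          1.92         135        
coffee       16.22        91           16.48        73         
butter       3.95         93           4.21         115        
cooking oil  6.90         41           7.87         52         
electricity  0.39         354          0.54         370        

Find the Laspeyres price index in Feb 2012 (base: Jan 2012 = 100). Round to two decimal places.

Laspeyres price index uses base-period quantities as weights.
ΣP(Feb 2012)·Q(Jan 2012) = 1.92×178 + 16.48×91 + 4.21×93 + 7.87×41 + 0.54×354 = 341.76 + 1499.68 + 391.53 + 322.67 + 191.16 = 2746.8
ΣP(Jan 2012)·Q(Jan 2012) = 1.96×178 + 16.22×91 + 3.95×93 + 6.90×41 + 0.39×354 = 348.88 + 1476.02 + 367.35 + 282.9 + 138.06 = 2613.21
Index = 2746.8 / 2613.21 × 100 = 105.1121

105.11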